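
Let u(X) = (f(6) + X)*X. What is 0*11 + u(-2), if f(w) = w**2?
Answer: -68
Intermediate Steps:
u(X) = X*(36 + X) (u(X) = (6**2 + X)*X = (36 + X)*X = X*(36 + X))
0*11 + u(-2) = 0*11 - 2*(36 - 2) = 0 - 2*34 = 0 - 68 = -68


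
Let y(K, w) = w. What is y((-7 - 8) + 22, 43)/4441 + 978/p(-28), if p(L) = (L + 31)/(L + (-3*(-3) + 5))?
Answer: -20268681/4441 ≈ -4564.0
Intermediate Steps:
p(L) = (31 + L)/(14 + L) (p(L) = (31 + L)/(L + (9 + 5)) = (31 + L)/(L + 14) = (31 + L)/(14 + L))
y((-7 - 8) + 22, 43)/4441 + 978/p(-28) = 43/4441 + 978/(((31 - 28)/(14 - 28))) = 43*(1/4441) + 978/((3/(-14))) = 43/4441 + 978/((-1/14*3)) = 43/4441 + 978/(-3/14) = 43/4441 + 978*(-14/3) = 43/4441 - 4564 = -20268681/4441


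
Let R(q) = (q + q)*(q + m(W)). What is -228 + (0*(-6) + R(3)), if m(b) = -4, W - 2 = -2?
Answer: -234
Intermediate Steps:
W = 0 (W = 2 - 2 = 0)
R(q) = 2*q*(-4 + q) (R(q) = (q + q)*(q - 4) = (2*q)*(-4 + q) = 2*q*(-4 + q))
-228 + (0*(-6) + R(3)) = -228 + (0*(-6) + 2*3*(-4 + 3)) = -228 + (0 + 2*3*(-1)) = -228 + (0 - 6) = -228 - 6 = -234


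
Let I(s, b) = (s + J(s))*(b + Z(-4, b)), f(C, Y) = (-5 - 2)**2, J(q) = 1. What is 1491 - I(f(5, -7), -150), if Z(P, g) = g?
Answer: 16491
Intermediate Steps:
f(C, Y) = 49 (f(C, Y) = (-7)**2 = 49)
I(s, b) = 2*b*(1 + s) (I(s, b) = (s + 1)*(b + b) = (1 + s)*(2*b) = 2*b*(1 + s))
1491 - I(f(5, -7), -150) = 1491 - 2*(-150)*(1 + 49) = 1491 - 2*(-150)*50 = 1491 - 1*(-15000) = 1491 + 15000 = 16491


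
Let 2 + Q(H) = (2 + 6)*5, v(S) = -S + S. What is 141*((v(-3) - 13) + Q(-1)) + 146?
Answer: 3671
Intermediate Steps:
v(S) = 0
Q(H) = 38 (Q(H) = -2 + (2 + 6)*5 = -2 + 8*5 = -2 + 40 = 38)
141*((v(-3) - 13) + Q(-1)) + 146 = 141*((0 - 13) + 38) + 146 = 141*(-13 + 38) + 146 = 141*25 + 146 = 3525 + 146 = 3671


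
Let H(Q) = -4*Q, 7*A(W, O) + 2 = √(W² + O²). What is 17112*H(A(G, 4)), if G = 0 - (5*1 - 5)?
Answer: -136896/7 ≈ -19557.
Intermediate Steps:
G = 0 (G = 0 - (5 - 5) = 0 - 1*0 = 0 + 0 = 0)
A(W, O) = -2/7 + √(O² + W²)/7 (A(W, O) = -2/7 + √(W² + O²)/7 = -2/7 + √(O² + W²)/7)
17112*H(A(G, 4)) = 17112*(-4*(-2/7 + √(4² + 0²)/7)) = 17112*(-4*(-2/7 + √(16 + 0)/7)) = 17112*(-4*(-2/7 + √16/7)) = 17112*(-4*(-2/7 + (⅐)*4)) = 17112*(-4*(-2/7 + 4/7)) = 17112*(-4*2/7) = 17112*(-8/7) = -136896/7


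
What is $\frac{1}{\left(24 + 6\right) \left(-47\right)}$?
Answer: $- \frac{1}{1410} \approx -0.00070922$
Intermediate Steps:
$\frac{1}{\left(24 + 6\right) \left(-47\right)} = \frac{1}{30 \left(-47\right)} = \frac{1}{-1410} = - \frac{1}{1410}$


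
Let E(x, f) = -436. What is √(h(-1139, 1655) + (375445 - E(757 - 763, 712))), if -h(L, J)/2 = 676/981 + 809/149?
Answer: √892286405973103/48723 ≈ 613.08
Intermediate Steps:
h(L, J) = -1788706/146169 (h(L, J) = -2*(676/981 + 809/149) = -2*894353/146169 = -1788706/146169)
√(h(-1139, 1655) + (375445 - E(757 - 763, 712))) = √(-1788706/146169 + (375445 - 1*(-436))) = √(-1788706/146169 + (375445 + 436)) = √(-1788706/146169 + 375881) = √(54940361183/146169) = √892286405973103/48723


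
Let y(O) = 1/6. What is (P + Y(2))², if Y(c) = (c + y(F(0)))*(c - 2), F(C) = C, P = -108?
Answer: 11664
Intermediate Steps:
y(O) = ⅙
Y(c) = (-2 + c)*(⅙ + c) (Y(c) = (c + ⅙)*(c - 2) = (⅙ + c)*(-2 + c) = (-2 + c)*(⅙ + c))
(P + Y(2))² = (-108 + (-⅓ + 2² - 11/6*2))² = (-108 + (-⅓ + 4 - 11/3))² = (-108 + 0)² = (-108)² = 11664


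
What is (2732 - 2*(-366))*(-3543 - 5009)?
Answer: -29624128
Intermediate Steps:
(2732 - 2*(-366))*(-3543 - 5009) = (2732 + 732)*(-8552) = 3464*(-8552) = -29624128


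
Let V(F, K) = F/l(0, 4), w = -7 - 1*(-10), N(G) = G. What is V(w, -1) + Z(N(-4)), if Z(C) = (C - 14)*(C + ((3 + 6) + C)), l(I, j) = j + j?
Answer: -141/8 ≈ -17.625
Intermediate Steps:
l(I, j) = 2*j
w = 3 (w = -7 + 10 = 3)
V(F, K) = F/8 (V(F, K) = F/((2*4)) = F/8)
Z(C) = (-14 + C)*(9 + 2*C) (Z(C) = (-14 + C)*(C + (9 + C)) = (-14 + C)*(9 + 2*C))
V(w, -1) + Z(N(-4)) = (1/8)*3 + (-126 - 19*(-4) + 2*(-4)**2) = 3/8 + (-126 + 76 + 2*16) = 3/8 + (-126 + 76 + 32) = 3/8 - 18 = -141/8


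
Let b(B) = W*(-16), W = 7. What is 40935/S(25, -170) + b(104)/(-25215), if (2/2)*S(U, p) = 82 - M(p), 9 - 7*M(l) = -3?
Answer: 7225295119/14170830 ≈ 509.87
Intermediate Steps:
M(l) = 12/7 (M(l) = 9/7 - ⅐*(-3) = 9/7 + 3/7 = 12/7)
b(B) = -112 (b(B) = 7*(-16) = -112)
S(U, p) = 562/7 (S(U, p) = 82 - 1*12/7 = 82 - 12/7 = 562/7)
40935/S(25, -170) + b(104)/(-25215) = 40935/(562/7) - 112/(-25215) = 40935*(7/562) - 112*(-1/25215) = 286545/562 + 112/25215 = 7225295119/14170830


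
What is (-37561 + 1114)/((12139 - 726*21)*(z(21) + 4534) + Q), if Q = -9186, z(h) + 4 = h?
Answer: 12149/4716381 ≈ 0.0025759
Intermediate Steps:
z(h) = -4 + h
(-37561 + 1114)/((12139 - 726*21)*(z(21) + 4534) + Q) = (-37561 + 1114)/((12139 - 726*21)*((-4 + 21) + 4534) - 9186) = -36447/((12139 - 15246)*(17 + 4534) - 9186) = -36447/(-3107*4551 - 9186) = -36447/(-14139957 - 9186) = -36447/(-14149143) = -36447*(-1/14149143) = 12149/4716381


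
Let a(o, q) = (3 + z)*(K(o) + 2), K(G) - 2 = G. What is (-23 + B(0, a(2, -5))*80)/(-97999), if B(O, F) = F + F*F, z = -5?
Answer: -10537/97999 ≈ -0.10752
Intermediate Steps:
K(G) = 2 + G
a(o, q) = -8 - 2*o (a(o, q) = (3 - 5)*((2 + o) + 2) = -2*(4 + o) = -8 - 2*o)
B(O, F) = F + F**2
(-23 + B(0, a(2, -5))*80)/(-97999) = (-23 + ((-8 - 2*2)*(1 + (-8 - 2*2)))*80)/(-97999) = (-23 + ((-8 - 4)*(1 + (-8 - 4)))*80)*(-1/97999) = (-23 - 12*(1 - 12)*80)*(-1/97999) = (-23 - 12*(-11)*80)*(-1/97999) = (-23 + 132*80)*(-1/97999) = (-23 + 10560)*(-1/97999) = 10537*(-1/97999) = -10537/97999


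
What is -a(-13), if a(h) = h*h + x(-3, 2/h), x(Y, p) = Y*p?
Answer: -2203/13 ≈ -169.46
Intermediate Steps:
a(h) = h² - 6/h (a(h) = h*h - 6/h = h² - 6/h)
-a(-13) = -(-6 + (-13)³)/(-13) = -(-1)*(-6 - 2197)/13 = -(-1)*(-2203)/13 = -1*2203/13 = -2203/13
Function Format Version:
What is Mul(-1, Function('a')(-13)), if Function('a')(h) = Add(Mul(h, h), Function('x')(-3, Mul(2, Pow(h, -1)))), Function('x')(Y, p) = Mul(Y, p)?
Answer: Rational(-2203, 13) ≈ -169.46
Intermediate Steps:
Function('a')(h) = Add(Pow(h, 2), Mul(-6, Pow(h, -1))) (Function('a')(h) = Add(Mul(h, h), Mul(-3, Mul(2, Pow(h, -1)))) = Add(Pow(h, 2), Mul(-6, Pow(h, -1))))
Mul(-1, Function('a')(-13)) = Mul(-1, Mul(Pow(-13, -1), Add(-6, Pow(-13, 3)))) = Mul(-1, Mul(Rational(-1, 13), Add(-6, -2197))) = Mul(-1, Mul(Rational(-1, 13), -2203)) = Mul(-1, Rational(2203, 13)) = Rational(-2203, 13)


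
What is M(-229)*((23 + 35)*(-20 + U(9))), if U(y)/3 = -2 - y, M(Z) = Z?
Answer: 703946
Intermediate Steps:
U(y) = -6 - 3*y (U(y) = 3*(-2 - y) = -6 - 3*y)
M(-229)*((23 + 35)*(-20 + U(9))) = -229*(23 + 35)*(-20 + (-6 - 3*9)) = -13282*(-20 + (-6 - 27)) = -13282*(-20 - 33) = -13282*(-53) = -229*(-3074) = 703946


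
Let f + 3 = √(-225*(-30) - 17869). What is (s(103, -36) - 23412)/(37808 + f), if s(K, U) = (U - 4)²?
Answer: -29450095/51043898 + 779*I*√11119/51043898 ≈ -0.57696 + 0.0016093*I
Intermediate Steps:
s(K, U) = (-4 + U)²
f = -3 + I*√11119 (f = -3 + √(-225*(-30) - 17869) = -3 + √(6750 - 17869) = -3 + √(-11119) = -3 + I*√11119 ≈ -3.0 + 105.45*I)
(s(103, -36) - 23412)/(37808 + f) = ((-4 - 36)² - 23412)/(37808 + (-3 + I*√11119)) = ((-40)² - 23412)/(37805 + I*√11119) = (1600 - 23412)/(37805 + I*√11119) = -21812/(37805 + I*√11119)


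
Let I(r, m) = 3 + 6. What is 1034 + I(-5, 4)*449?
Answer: 5075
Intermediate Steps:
I(r, m) = 9
1034 + I(-5, 4)*449 = 1034 + 9*449 = 1034 + 4041 = 5075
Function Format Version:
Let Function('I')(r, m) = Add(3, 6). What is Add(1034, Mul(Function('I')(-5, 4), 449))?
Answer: 5075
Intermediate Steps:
Function('I')(r, m) = 9
Add(1034, Mul(Function('I')(-5, 4), 449)) = Add(1034, Mul(9, 449)) = Add(1034, 4041) = 5075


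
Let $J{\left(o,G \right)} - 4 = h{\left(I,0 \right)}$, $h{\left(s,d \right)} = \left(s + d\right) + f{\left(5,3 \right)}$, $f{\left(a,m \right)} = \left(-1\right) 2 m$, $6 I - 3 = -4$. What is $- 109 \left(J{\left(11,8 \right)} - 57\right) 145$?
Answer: $\frac{5610775}{6} \approx 9.3513 \cdot 10^{5}$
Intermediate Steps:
$I = - \frac{1}{6}$ ($I = \frac{1}{2} + \frac{1}{6} \left(-4\right) = \frac{1}{2} - \frac{2}{3} = - \frac{1}{6} \approx -0.16667$)
$f{\left(a,m \right)} = - 2 m$
$h{\left(s,d \right)} = -6 + d + s$ ($h{\left(s,d \right)} = \left(s + d\right) - 6 = \left(d + s\right) - 6 = -6 + d + s$)
$J{\left(o,G \right)} = - \frac{13}{6}$ ($J{\left(o,G \right)} = 4 - \frac{37}{6} = - \frac{13}{6}$)
$- 109 \left(J{\left(11,8 \right)} - 57\right) 145 = - 109 \left(- \frac{13}{6} - 57\right) 145 = \left(-109\right) \left(- \frac{355}{6}\right) 145 = \frac{38695}{6} \cdot 145 = \frac{5610775}{6}$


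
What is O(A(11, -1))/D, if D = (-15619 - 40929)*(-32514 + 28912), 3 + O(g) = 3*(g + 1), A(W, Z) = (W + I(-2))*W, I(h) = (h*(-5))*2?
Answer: 1023/203685896 ≈ 5.0224e-6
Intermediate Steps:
I(h) = -10*h (I(h) = -5*h*2 = -10*h)
A(W, Z) = W*(20 + W) (A(W, Z) = (W - 10*(-2))*W = (W + 20)*W = (20 + W)*W = W*(20 + W))
O(g) = 3*g (O(g) = -3 + 3*(g + 1) = -3 + 3*(1 + g) = -3 + (3 + 3*g) = 3*g)
D = 203685896 (D = -56548*(-3602) = 203685896)
O(A(11, -1))/D = (3*(11*(20 + 11)))/203685896 = (3*(11*31))*(1/203685896) = (3*341)*(1/203685896) = 1023*(1/203685896) = 1023/203685896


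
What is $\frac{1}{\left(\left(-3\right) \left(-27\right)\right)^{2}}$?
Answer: $\frac{1}{6561} \approx 0.00015242$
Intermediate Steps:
$\frac{1}{\left(\left(-3\right) \left(-27\right)\right)^{2}} = \frac{1}{81^{2}} = \frac{1}{6561}$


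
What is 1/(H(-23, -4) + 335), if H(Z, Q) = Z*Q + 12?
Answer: 1/439 ≈ 0.0022779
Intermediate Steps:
H(Z, Q) = 12 + Q*Z (H(Z, Q) = Q*Z + 12 = 12 + Q*Z)
1/(H(-23, -4) + 335) = 1/((12 - 4*(-23)) + 335) = 1/((12 + 92) + 335) = 1/(104 + 335) = 1/439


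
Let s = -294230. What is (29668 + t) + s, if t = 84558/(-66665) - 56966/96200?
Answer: -13051490825723/49332100 ≈ -2.6456e+5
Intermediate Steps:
t = -91785523/49332100 (t = 84558*(-1/66665) - 56966*1/96200 = -84558/66665 - 2191/3700 = -91785523/49332100 ≈ -1.8606)
(29668 + t) + s = (29668 - 91785523/49332100) - 294230 = 1463492957277/49332100 - 294230 = -13051490825723/49332100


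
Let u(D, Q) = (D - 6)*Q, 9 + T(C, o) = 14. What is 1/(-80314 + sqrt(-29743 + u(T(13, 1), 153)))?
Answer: -40157/3225184246 - I*sqrt(7474)/3225184246 ≈ -1.2451e-5 - 2.6805e-8*I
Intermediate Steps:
T(C, o) = 5 (T(C, o) = -9 + 14 = 5)
u(D, Q) = Q*(-6 + D) (u(D, Q) = (-6 + D)*Q = Q*(-6 + D))
1/(-80314 + sqrt(-29743 + u(T(13, 1), 153))) = 1/(-80314 + sqrt(-29743 + 153*(-6 + 5))) = 1/(-80314 + sqrt(-29743 + 153*(-1))) = 1/(-80314 + sqrt(-29743 - 153)) = 1/(-80314 + sqrt(-29896)) = 1/(-80314 + 2*I*sqrt(7474))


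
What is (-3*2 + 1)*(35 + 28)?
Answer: -315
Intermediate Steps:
(-3*2 + 1)*(35 + 28) = (-6 + 1)*63 = -5*63 = -315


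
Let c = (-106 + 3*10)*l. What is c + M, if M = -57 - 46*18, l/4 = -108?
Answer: 31947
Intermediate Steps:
l = -432 (l = 4*(-108) = -432)
M = -885 (M = -57 - 828 = -885)
c = 32832 (c = (-106 + 3*10)*(-432) = (-106 + 30)*(-432) = -76*(-432) = 32832)
c + M = 32832 - 885 = 31947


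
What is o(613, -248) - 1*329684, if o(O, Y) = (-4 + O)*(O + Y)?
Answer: -107399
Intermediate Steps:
o(613, -248) - 1*329684 = (613² - 4*613 - 4*(-248) + 613*(-248)) - 1*329684 = (375769 - 2452 + 992 - 152024) - 329684 = 222285 - 329684 = -107399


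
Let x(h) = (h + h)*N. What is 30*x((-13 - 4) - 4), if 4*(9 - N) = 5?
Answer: -9765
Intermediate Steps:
N = 31/4 (N = 9 - ¼*5 = 9 - 5/4 = 31/4 ≈ 7.7500)
x(h) = 31*h/2 (x(h) = (h + h)*(31/4) = (2*h)*(31/4) = 31*h/2)
30*x((-13 - 4) - 4) = 30*(31*((-13 - 4) - 4)/2) = 30*(31*(-17 - 4)/2) = 30*((31/2)*(-21)) = 30*(-651/2) = -9765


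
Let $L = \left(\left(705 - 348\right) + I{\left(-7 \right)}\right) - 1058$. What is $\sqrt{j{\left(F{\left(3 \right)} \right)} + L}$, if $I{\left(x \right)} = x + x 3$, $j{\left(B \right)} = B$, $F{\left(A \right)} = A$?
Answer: $11 i \sqrt{6} \approx 26.944 i$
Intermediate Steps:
$I{\left(x \right)} = 4 x$ ($I{\left(x \right)} = x + 3 x = 4 x$)
$L = -729$ ($L = \left(\left(705 - 348\right) + 4 \left(-7\right)\right) - 1058 = \left(357 - 28\right) - 1058 = 329 - 1058 = -729$)
$\sqrt{j{\left(F{\left(3 \right)} \right)} + L} = \sqrt{3 - 729} = \sqrt{-726} = 11 i \sqrt{6}$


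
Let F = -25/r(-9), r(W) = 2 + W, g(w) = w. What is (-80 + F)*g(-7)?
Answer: 535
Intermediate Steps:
F = 25/7 (F = -25/(2 - 9) = -25/(-7) = -25*(-1/7) = 25/7 ≈ 3.5714)
(-80 + F)*g(-7) = (-80 + 25/7)*(-7) = -535/7*(-7) = 535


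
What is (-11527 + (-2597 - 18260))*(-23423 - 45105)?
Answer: 2219210752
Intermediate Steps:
(-11527 + (-2597 - 18260))*(-23423 - 45105) = (-11527 - 20857)*(-68528) = -32384*(-68528) = 2219210752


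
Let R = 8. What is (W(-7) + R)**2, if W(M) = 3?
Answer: 121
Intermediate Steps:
(W(-7) + R)**2 = (3 + 8)**2 = 11**2 = 121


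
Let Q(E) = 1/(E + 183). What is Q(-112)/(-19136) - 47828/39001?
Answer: -64981838169/52988942656 ≈ -1.2263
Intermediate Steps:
Q(E) = 1/(183 + E)
Q(-112)/(-19136) - 47828/39001 = 1/((183 - 112)*(-19136)) - 47828/39001 = -1/19136/71 - 47828*1/39001 = (1/71)*(-1/19136) - 47828/39001 = -1/1358656 - 47828/39001 = -64981838169/52988942656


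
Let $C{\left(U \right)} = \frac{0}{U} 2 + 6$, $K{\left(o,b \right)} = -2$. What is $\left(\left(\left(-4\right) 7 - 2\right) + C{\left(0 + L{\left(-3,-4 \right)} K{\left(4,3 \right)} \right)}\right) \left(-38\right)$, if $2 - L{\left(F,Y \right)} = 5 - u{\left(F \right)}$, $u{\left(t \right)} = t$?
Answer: $912$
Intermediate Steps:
$L{\left(F,Y \right)} = -3 + F$ ($L{\left(F,Y \right)} = 2 - \left(5 - F\right) = 2 + \left(-5 + F\right) = -3 + F$)
$C{\left(U \right)} = 6$ ($C{\left(U \right)} = 0 \cdot 2 + 6 = 0 + 6 = 6$)
$\left(\left(\left(-4\right) 7 - 2\right) + C{\left(0 + L{\left(-3,-4 \right)} K{\left(4,3 \right)} \right)}\right) \left(-38\right) = \left(\left(\left(-4\right) 7 - 2\right) + 6\right) \left(-38\right) = \left(\left(-28 - 2\right) + 6\right) \left(-38\right) = \left(-30 + 6\right) \left(-38\right) = \left(-24\right) \left(-38\right) = 912$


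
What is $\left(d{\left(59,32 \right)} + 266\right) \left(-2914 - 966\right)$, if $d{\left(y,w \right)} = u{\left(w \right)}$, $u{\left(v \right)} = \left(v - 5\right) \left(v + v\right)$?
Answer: $-7736720$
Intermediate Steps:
$u{\left(v \right)} = 2 v \left(-5 + v\right)$ ($u{\left(v \right)} = \left(-5 + v\right) 2 v = 2 v \left(-5 + v\right)$)
$d{\left(y,w \right)} = 2 w \left(-5 + w\right)$
$\left(d{\left(59,32 \right)} + 266\right) \left(-2914 - 966\right) = \left(2 \cdot 32 \left(-5 + 32\right) + 266\right) \left(-2914 - 966\right) = \left(2 \cdot 32 \cdot 27 + 266\right) \left(-3880\right) = \left(1728 + 266\right) \left(-3880\right) = 1994 \left(-3880\right) = -7736720$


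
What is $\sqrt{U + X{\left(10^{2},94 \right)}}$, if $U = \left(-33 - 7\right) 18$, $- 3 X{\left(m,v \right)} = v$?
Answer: $\frac{7 i \sqrt{138}}{3} \approx 27.41 i$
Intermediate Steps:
$X{\left(m,v \right)} = - \frac{v}{3}$
$U = -720$ ($U = \left(-40\right) 18 = -720$)
$\sqrt{U + X{\left(10^{2},94 \right)}} = \sqrt{-720 - \frac{94}{3}} = \sqrt{- \frac{2254}{3}} = \frac{7 i \sqrt{138}}{3}$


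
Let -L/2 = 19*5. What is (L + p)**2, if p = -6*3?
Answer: 43264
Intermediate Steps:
L = -190 (L = -38*5 = -2*95 = -190)
p = -18
(L + p)**2 = (-190 - 18)**2 = (-208)**2 = 43264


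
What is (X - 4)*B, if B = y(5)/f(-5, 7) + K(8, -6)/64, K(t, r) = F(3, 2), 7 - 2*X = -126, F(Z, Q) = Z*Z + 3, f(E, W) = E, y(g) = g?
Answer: -1625/32 ≈ -50.781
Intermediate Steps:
F(Z, Q) = 3 + Z² (F(Z, Q) = Z² + 3 = 3 + Z²)
X = 133/2 (X = 7/2 - ½*(-126) = 7/2 + 63 = 133/2 ≈ 66.500)
K(t, r) = 12 (K(t, r) = 3 + 3² = 3 + 9 = 12)
B = -13/16 (B = 5/(-5) + 12/64 = 5*(-⅕) + 12*(1/64) = -1 + 3/16 = -13/16 ≈ -0.81250)
(X - 4)*B = (133/2 - 4)*(-13/16) = (125/2)*(-13/16) = -1625/32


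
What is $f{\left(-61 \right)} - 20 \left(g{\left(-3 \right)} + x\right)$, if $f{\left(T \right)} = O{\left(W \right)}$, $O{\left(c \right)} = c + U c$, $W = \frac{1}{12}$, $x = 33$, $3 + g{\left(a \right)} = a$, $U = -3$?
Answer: $- \frac{3241}{6} \approx -540.17$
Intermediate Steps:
$g{\left(a \right)} = -3 + a$
$W = \frac{1}{12} \approx 0.083333$
$O{\left(c \right)} = - 2 c$ ($O{\left(c \right)} = c - 3 c = - 2 c$)
$f{\left(T \right)} = - \frac{1}{6}$ ($f{\left(T \right)} = \left(-2\right) \frac{1}{12} = - \frac{1}{6}$)
$f{\left(-61 \right)} - 20 \left(g{\left(-3 \right)} + x\right) = - \frac{1}{6} - 20 \left(\left(-3 - 3\right) + 33\right) = - \frac{1}{6} - 20 \left(-6 + 33\right) = - \frac{1}{6} - 540 = - \frac{3241}{6}$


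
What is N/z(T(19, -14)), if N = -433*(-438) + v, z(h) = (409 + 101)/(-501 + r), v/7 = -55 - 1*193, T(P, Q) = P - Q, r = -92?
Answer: -3277511/15 ≈ -2.1850e+5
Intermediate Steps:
v = -1736 (v = 7*(-55 - 1*193) = 7*(-55 - 193) = 7*(-248) = -1736)
z(h) = -510/593 (z(h) = (409 + 101)/(-501 - 92) = 510/(-593) = 510*(-1/593) = -510/593)
N = 187918 (N = -433*(-438) - 1736 = 189654 - 1736 = 187918)
N/z(T(19, -14)) = 187918/(-510/593) = 187918*(-593/510) = -3277511/15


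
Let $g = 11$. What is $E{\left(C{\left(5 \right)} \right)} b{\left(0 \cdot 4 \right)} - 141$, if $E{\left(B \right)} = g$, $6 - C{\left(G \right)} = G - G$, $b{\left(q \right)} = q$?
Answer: $-141$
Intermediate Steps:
$C{\left(G \right)} = 6$ ($C{\left(G \right)} = 6 - \left(G - G\right) = 6 - 0 = 6 + 0 = 6$)
$E{\left(B \right)} = 11$
$E{\left(C{\left(5 \right)} \right)} b{\left(0 \cdot 4 \right)} - 141 = 11 \cdot 0 \cdot 4 - 141 = 11 \cdot 0 - 141 = 0 - 141 = -141$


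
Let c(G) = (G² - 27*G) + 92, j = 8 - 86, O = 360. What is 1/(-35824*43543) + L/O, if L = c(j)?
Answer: 1614870358183/70194799440 ≈ 23.006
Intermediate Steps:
j = -78
c(G) = 92 + G² - 27*G
L = 8282 (L = 92 + (-78)² - 27*(-78) = 92 + 6084 + 2106 = 8282)
1/(-35824*43543) + L/O = 1/(-35824*43543) + 8282/360 = -1/35824*1/43543 + 8282*(1/360) = -1/1559884432 + 4141/180 = 1614870358183/70194799440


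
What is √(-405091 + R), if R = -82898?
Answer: 3*I*√54221 ≈ 698.56*I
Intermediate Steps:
√(-405091 + R) = √(-405091 - 82898) = √(-487989) = 3*I*√54221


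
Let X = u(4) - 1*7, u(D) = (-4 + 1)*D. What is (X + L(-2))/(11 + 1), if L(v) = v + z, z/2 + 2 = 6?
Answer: -13/12 ≈ -1.0833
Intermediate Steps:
z = 8 (z = -4 + 2*6 = -4 + 12 = 8)
u(D) = -3*D
L(v) = 8 + v (L(v) = v + 8 = 8 + v)
X = -19 (X = -3*4 - 1*7 = -12 - 7 = -19)
(X + L(-2))/(11 + 1) = (-19 + (8 - 2))/(11 + 1) = (-19 + 6)/12 = -13*1/12 = -13/12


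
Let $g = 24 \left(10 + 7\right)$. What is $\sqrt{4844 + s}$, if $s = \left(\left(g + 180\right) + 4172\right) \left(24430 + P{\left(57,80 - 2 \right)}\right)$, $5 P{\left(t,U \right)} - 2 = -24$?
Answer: $10 \sqrt{1162707} \approx 10783.0$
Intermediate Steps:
$P{\left(t,U \right)} = - \frac{22}{5}$ ($P{\left(t,U \right)} = \frac{2}{5} + \frac{1}{5} \left(-24\right) = \frac{2}{5} - \frac{24}{5} = - \frac{22}{5}$)
$g = 408$ ($g = 24 \cdot 17 = 408$)
$s = 116265856$ ($s = \left(\left(408 + 180\right) + 4172\right) \left(24430 - \frac{22}{5}\right) = \left(588 + 4172\right) \frac{122128}{5} = 4760 \cdot \frac{122128}{5} = 116265856$)
$\sqrt{4844 + s} = \sqrt{4844 + 116265856} = \sqrt{116270700} = 10 \sqrt{1162707}$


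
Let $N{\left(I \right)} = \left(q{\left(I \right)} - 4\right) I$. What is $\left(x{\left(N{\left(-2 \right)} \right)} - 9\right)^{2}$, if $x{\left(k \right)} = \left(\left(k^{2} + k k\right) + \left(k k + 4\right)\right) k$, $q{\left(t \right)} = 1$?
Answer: $439569$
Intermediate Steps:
$N{\left(I \right)} = - 3 I$ ($N{\left(I \right)} = \left(1 - 4\right) I = - 3 I$)
$x{\left(k \right)} = k \left(4 + 3 k^{2}\right)$ ($x{\left(k \right)} = \left(\left(k^{2} + k^{2}\right) + \left(k^{2} + 4\right)\right) k = \left(2 k^{2} + \left(4 + k^{2}\right)\right) k = \left(4 + 3 k^{2}\right) k = k \left(4 + 3 k^{2}\right)$)
$\left(x{\left(N{\left(-2 \right)} \right)} - 9\right)^{2} = \left(\left(-3\right) \left(-2\right) \left(4 + 3 \left(\left(-3\right) \left(-2\right)\right)^{2}\right) - 9\right)^{2} = \left(6 \left(4 + 3 \cdot 6^{2}\right) - 9\right)^{2} = \left(6 \left(4 + 3 \cdot 36\right) - 9\right)^{2} = \left(6 \left(4 + 108\right) - 9\right)^{2} = \left(6 \cdot 112 - 9\right)^{2} = \left(672 - 9\right)^{2} = 663^{2} = 439569$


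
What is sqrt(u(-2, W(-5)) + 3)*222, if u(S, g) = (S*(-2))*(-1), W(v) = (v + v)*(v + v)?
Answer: 222*I ≈ 222.0*I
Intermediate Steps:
W(v) = 4*v**2 (W(v) = (2*v)*(2*v) = 4*v**2)
u(S, g) = 2*S (u(S, g) = -2*S*(-1) = 2*S)
sqrt(u(-2, W(-5)) + 3)*222 = sqrt(2*(-2) + 3)*222 = sqrt(-4 + 3)*222 = sqrt(-1)*222 = I*222 = 222*I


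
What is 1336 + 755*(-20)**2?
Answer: 303336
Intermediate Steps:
1336 + 755*(-20)**2 = 1336 + 755*400 = 1336 + 302000 = 303336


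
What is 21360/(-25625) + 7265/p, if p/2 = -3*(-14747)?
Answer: -340761979/453470250 ≈ -0.75145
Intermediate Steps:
p = 88482 (p = 2*(-3*(-14747)) = 2*44241 = 88482)
21360/(-25625) + 7265/p = 21360/(-25625) + 7265/88482 = 21360*(-1/25625) + 7265*(1/88482) = -4272/5125 + 7265/88482 = -340761979/453470250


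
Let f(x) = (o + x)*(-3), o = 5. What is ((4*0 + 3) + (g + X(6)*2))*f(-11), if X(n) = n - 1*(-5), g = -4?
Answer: 378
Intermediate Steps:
X(n) = 5 + n (X(n) = n + 5 = 5 + n)
f(x) = -15 - 3*x (f(x) = (5 + x)*(-3) = -15 - 3*x)
((4*0 + 3) + (g + X(6)*2))*f(-11) = ((4*0 + 3) + (-4 + (5 + 6)*2))*(-15 - 3*(-11)) = ((0 + 3) + (-4 + 11*2))*(-15 + 33) = (3 + (-4 + 22))*18 = (3 + 18)*18 = 21*18 = 378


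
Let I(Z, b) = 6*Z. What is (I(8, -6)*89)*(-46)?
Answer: -196512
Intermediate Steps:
(I(8, -6)*89)*(-46) = ((6*8)*89)*(-46) = (48*89)*(-46) = 4272*(-46) = -196512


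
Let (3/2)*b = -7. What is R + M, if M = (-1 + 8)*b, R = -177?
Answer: -629/3 ≈ -209.67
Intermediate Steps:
b = -14/3 (b = (⅔)*(-7) = -14/3 ≈ -4.6667)
M = -98/3 (M = (-1 + 8)*(-14/3) = 7*(-14/3) = -98/3 ≈ -32.667)
R + M = -177 - 98/3 = -629/3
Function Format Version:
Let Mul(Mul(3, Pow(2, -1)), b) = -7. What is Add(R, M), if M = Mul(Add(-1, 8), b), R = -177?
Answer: Rational(-629, 3) ≈ -209.67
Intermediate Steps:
b = Rational(-14, 3) (b = Mul(Rational(2, 3), -7) = Rational(-14, 3) ≈ -4.6667)
M = Rational(-98, 3) (M = Mul(Add(-1, 8), Rational(-14, 3)) = Mul(7, Rational(-14, 3)) = Rational(-98, 3) ≈ -32.667)
Add(R, M) = Add(-177, Rational(-98, 3)) = Rational(-629, 3)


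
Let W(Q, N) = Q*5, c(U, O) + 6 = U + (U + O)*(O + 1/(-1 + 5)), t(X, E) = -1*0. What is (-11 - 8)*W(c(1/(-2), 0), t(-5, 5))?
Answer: 5035/8 ≈ 629.38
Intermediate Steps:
t(X, E) = 0
c(U, O) = -6 + U + (1/4 + O)*(O + U) (c(U, O) = -6 + (U + (U + O)*(O + 1/(-1 + 5))) = -6 + (U + (O + U)*(O + 1/4)) = -6 + (U + (O + U)*(1/4 + O)) = -6 + (U + (1/4 + O)*(O + U)) = -6 + U + (1/4 + O)*(O + U))
W(Q, N) = 5*Q
(-11 - 8)*W(c(1/(-2), 0), t(-5, 5)) = (-11 - 8)*(5*(-6 + 0**2 + (1/4)*0 + 5*(1/(-2))/4 + 0*(1/(-2)))) = -95*(-6 + 0 + 0 + 5*(1*(-1/2))/4 + 0*(1*(-1/2))) = -95*(-6 + 0 + 0 + (5/4)*(-1/2) + 0*(-1/2)) = -95*(-6 + 0 + 0 - 5/8 + 0) = -95*(-53)/8 = -19*(-265/8) = 5035/8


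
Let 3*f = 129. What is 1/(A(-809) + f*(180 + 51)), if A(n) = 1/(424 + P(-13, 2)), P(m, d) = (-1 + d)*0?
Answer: 424/4211593 ≈ 0.00010067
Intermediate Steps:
P(m, d) = 0
f = 43 (f = (⅓)*129 = 43)
A(n) = 1/424 (A(n) = 1/(424 + 0) = 1/424)
1/(A(-809) + f*(180 + 51)) = 1/(1/424 + 43*(180 + 51)) = 1/(1/424 + 43*231) = 1/(1/424 + 9933) = 1/(4211593/424) = 424/4211593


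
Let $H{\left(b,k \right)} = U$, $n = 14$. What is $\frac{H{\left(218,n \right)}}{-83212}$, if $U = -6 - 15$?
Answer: $\frac{21}{83212} \approx 0.00025237$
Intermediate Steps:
$U = -21$ ($U = -6 - 15 = -21$)
$H{\left(b,k \right)} = -21$
$\frac{H{\left(218,n \right)}}{-83212} = - \frac{21}{-83212} = \left(-21\right) \left(- \frac{1}{83212}\right) = \frac{21}{83212}$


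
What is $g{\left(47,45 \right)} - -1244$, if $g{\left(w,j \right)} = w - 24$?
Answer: $1267$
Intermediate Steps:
$g{\left(w,j \right)} = -24 + w$
$g{\left(47,45 \right)} - -1244 = \left(-24 + 47\right) - -1244 = 23 + 1244 = 1267$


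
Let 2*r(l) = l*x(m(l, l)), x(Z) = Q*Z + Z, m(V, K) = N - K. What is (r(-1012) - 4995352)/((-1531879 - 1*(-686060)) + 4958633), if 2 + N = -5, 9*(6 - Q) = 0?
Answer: -4277531/2056407 ≈ -2.0801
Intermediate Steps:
Q = 6 (Q = 6 - ⅑*0 = 6 + 0 = 6)
N = -7 (N = -2 - 5 = -7)
m(V, K) = -7 - K
x(Z) = 7*Z (x(Z) = 6*Z + Z = 7*Z)
r(l) = l*(-49 - 7*l)/2 (r(l) = (l*(7*(-7 - l)))/2 = (l*(-49 - 7*l))/2 = l*(-49 - 7*l)/2)
(r(-1012) - 4995352)/((-1531879 - 1*(-686060)) + 4958633) = (-7/2*(-1012)*(7 - 1012) - 4995352)/((-1531879 - 1*(-686060)) + 4958633) = (-7/2*(-1012)*(-1005) - 4995352)/((-1531879 + 686060) + 4958633) = (-3559710 - 4995352)/(-845819 + 4958633) = -8555062/4112814 = -8555062*1/4112814 = -4277531/2056407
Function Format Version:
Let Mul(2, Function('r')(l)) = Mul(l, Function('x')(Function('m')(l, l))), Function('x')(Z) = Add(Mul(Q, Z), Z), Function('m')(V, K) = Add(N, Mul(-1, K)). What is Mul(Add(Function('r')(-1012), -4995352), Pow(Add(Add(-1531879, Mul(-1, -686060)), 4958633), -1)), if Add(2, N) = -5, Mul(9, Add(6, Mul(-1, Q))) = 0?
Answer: Rational(-4277531, 2056407) ≈ -2.0801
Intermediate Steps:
Q = 6 (Q = Add(6, Mul(Rational(-1, 9), 0)) = Add(6, 0) = 6)
N = -7 (N = Add(-2, -5) = -7)
Function('m')(V, K) = Add(-7, Mul(-1, K))
Function('x')(Z) = Mul(7, Z) (Function('x')(Z) = Add(Mul(6, Z), Z) = Mul(7, Z))
Function('r')(l) = Mul(Rational(1, 2), l, Add(-49, Mul(-7, l))) (Function('r')(l) = Mul(Rational(1, 2), Mul(l, Mul(7, Add(-7, Mul(-1, l))))) = Mul(Rational(1, 2), Mul(l, Add(-49, Mul(-7, l)))) = Mul(Rational(1, 2), l, Add(-49, Mul(-7, l))))
Mul(Add(Function('r')(-1012), -4995352), Pow(Add(Add(-1531879, Mul(-1, -686060)), 4958633), -1)) = Mul(Add(Mul(Rational(-7, 2), -1012, Add(7, -1012)), -4995352), Pow(Add(Add(-1531879, Mul(-1, -686060)), 4958633), -1)) = Mul(Add(Mul(Rational(-7, 2), -1012, -1005), -4995352), Pow(Add(Add(-1531879, 686060), 4958633), -1)) = Mul(Add(-3559710, -4995352), Pow(Add(-845819, 4958633), -1)) = Mul(-8555062, Pow(4112814, -1)) = Mul(-8555062, Rational(1, 4112814)) = Rational(-4277531, 2056407)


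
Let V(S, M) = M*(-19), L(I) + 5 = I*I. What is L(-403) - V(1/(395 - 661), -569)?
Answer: 151593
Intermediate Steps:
L(I) = -5 + I² (L(I) = -5 + I*I = -5 + I²)
V(S, M) = -19*M
L(-403) - V(1/(395 - 661), -569) = (-5 + (-403)²) - (-19)*(-569) = (-5 + 162409) - 1*10811 = 162404 - 10811 = 151593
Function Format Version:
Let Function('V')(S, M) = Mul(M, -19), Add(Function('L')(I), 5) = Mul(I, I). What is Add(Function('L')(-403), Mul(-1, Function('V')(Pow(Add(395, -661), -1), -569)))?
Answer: 151593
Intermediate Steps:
Function('L')(I) = Add(-5, Pow(I, 2)) (Function('L')(I) = Add(-5, Mul(I, I)) = Add(-5, Pow(I, 2)))
Function('V')(S, M) = Mul(-19, M)
Add(Function('L')(-403), Mul(-1, Function('V')(Pow(Add(395, -661), -1), -569))) = Add(Add(-5, Pow(-403, 2)), Mul(-1, Mul(-19, -569))) = Add(Add(-5, 162409), Mul(-1, 10811)) = Add(162404, -10811) = 151593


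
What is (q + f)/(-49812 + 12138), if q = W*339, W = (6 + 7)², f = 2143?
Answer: -29717/18837 ≈ -1.5776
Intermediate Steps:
W = 169 (W = 13² = 169)
q = 57291 (q = 169*339 = 57291)
(q + f)/(-49812 + 12138) = (57291 + 2143)/(-49812 + 12138) = 59434/(-37674) = 59434*(-1/37674) = -29717/18837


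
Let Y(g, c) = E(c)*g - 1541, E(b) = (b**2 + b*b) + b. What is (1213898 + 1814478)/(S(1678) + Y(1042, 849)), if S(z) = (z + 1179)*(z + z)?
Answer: 3028376/1512620493 ≈ 0.0020021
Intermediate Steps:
E(b) = b + 2*b**2 (E(b) = (b**2 + b**2) + b = 2*b**2 + b = b + 2*b**2)
Y(g, c) = -1541 + c*g*(1 + 2*c) (Y(g, c) = (c*(1 + 2*c))*g - 1541 = c*g*(1 + 2*c) - 1541 = -1541 + c*g*(1 + 2*c))
S(z) = 2*z*(1179 + z) (S(z) = (1179 + z)*(2*z) = 2*z*(1179 + z))
(1213898 + 1814478)/(S(1678) + Y(1042, 849)) = (1213898 + 1814478)/(2*1678*(1179 + 1678) + (-1541 + 849*1042*(1 + 2*849))) = 3028376/(2*1678*2857 + (-1541 + 849*1042*(1 + 1698))) = 3028376/(9588092 + (-1541 + 849*1042*1699)) = 3028376/(9588092 + (-1541 + 1503033942)) = 3028376/(9588092 + 1503032401) = 3028376/1512620493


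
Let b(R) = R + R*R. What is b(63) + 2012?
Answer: 6044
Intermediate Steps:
b(R) = R + R²
b(63) + 2012 = 63*(1 + 63) + 2012 = 63*64 + 2012 = 4032 + 2012 = 6044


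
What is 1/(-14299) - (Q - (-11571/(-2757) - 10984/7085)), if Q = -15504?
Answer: 1443706528908076/93102433385 ≈ 15507.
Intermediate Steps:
1/(-14299) - (Q - (-11571/(-2757) - 10984/7085)) = 1/(-14299) - (-15504 - (-11571/(-2757) - 10984/7085)) = -1/14299 - (-15504 - (-11571*(-1/2757) - 10984*1/7085)) = -1/14299 - (-15504 - (3857/919 - 10984/7085)) = -1/14299 - (-15504 - 1*17232549/6511115) = -1/14299 - (-15504 - 17232549/6511115) = -1/14299 - 1*(-100965559509/6511115) = -1/14299 + 100965559509/6511115 = 1443706528908076/93102433385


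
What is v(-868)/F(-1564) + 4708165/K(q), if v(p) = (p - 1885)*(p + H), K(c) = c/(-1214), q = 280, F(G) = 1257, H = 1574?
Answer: -102645636953/5028 ≈ -2.0415e+7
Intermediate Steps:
K(c) = -c/1214 (K(c) = c*(-1/1214) = -c/1214)
v(p) = (-1885 + p)*(1574 + p) (v(p) = (p - 1885)*(p + 1574) = (-1885 + p)*(1574 + p))
v(-868)/F(-1564) + 4708165/K(q) = (-2966990 + (-868)**2 - 311*(-868))/1257 + 4708165/((-1/1214*280)) = (-2966990 + 753424 + 269948)*(1/1257) + 4708165/(-140/607) = -1943618*1/1257 + 4708165*(-607/140) = -1943618/1257 - 81653033/4 = -102645636953/5028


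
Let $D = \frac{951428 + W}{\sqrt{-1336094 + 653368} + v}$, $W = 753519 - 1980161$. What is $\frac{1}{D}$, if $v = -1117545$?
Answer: $\frac{372515}{91738} - \frac{i \sqrt{682726}}{275214} \approx 4.0606 - 0.0030023 i$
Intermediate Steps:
$W = -1226642$
$D = - \frac{275214}{-1117545 + i \sqrt{682726}}$ ($D = \frac{951428 - 1226642}{\sqrt{-1336094 + 653368} - 1117545} = - \frac{275214}{\sqrt{-682726} - 1117545} = - \frac{275214}{i \sqrt{682726} - 1117545} = - \frac{275214}{-1117545 + i \sqrt{682726}} \approx 0.24627 + 0.00018208 i$)
$\frac{1}{D} = \frac{1}{\frac{27960366330}{113537046341} + \frac{275214 i \sqrt{682726}}{1248907509751}}$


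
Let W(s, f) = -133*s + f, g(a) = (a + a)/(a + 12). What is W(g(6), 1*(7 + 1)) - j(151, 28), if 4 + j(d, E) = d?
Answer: -683/3 ≈ -227.67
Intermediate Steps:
j(d, E) = -4 + d
g(a) = 2*a/(12 + a) (g(a) = (2*a)/(12 + a) = 2*a/(12 + a))
W(s, f) = f - 133*s
W(g(6), 1*(7 + 1)) - j(151, 28) = (1*(7 + 1) - 266*6/(12 + 6)) - (-4 + 151) = (1*8 - 266*6/18) - 1*147 = (8 - 266*6/18) - 147 = (8 - 133*2/3) - 147 = (8 - 266/3) - 147 = -242/3 - 147 = -683/3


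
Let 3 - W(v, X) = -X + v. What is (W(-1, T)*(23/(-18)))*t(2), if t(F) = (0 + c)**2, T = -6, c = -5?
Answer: 575/9 ≈ 63.889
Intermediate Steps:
W(v, X) = 3 + X - v (W(v, X) = 3 - (-X + v) = 3 - (v - X) = 3 + (X - v) = 3 + X - v)
t(F) = 25 (t(F) = (0 - 5)**2 = (-5)**2 = 25)
(W(-1, T)*(23/(-18)))*t(2) = ((3 - 6 - 1*(-1))*(23/(-18)))*25 = ((3 - 6 + 1)*(23*(-1/18)))*25 = -2*(-23/18)*25 = (23/9)*25 = 575/9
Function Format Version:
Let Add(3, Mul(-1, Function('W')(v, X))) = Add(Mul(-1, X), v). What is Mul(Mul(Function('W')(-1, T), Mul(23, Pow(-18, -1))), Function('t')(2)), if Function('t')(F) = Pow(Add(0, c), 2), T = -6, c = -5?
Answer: Rational(575, 9) ≈ 63.889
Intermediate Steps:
Function('W')(v, X) = Add(3, X, Mul(-1, v)) (Function('W')(v, X) = Add(3, Mul(-1, Add(Mul(-1, X), v))) = Add(3, Mul(-1, Add(v, Mul(-1, X)))) = Add(3, Add(X, Mul(-1, v))) = Add(3, X, Mul(-1, v)))
Function('t')(F) = 25 (Function('t')(F) = Pow(Add(0, -5), 2) = Pow(-5, 2) = 25)
Mul(Mul(Function('W')(-1, T), Mul(23, Pow(-18, -1))), Function('t')(2)) = Mul(Mul(Add(3, -6, Mul(-1, -1)), Mul(23, Pow(-18, -1))), 25) = Mul(Mul(Add(3, -6, 1), Mul(23, Rational(-1, 18))), 25) = Mul(Mul(-2, Rational(-23, 18)), 25) = Mul(Rational(23, 9), 25) = Rational(575, 9)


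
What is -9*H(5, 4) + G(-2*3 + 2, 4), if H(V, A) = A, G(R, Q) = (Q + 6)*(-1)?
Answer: -46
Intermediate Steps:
G(R, Q) = -6 - Q (G(R, Q) = (6 + Q)*(-1) = -6 - Q)
-9*H(5, 4) + G(-2*3 + 2, 4) = -9*4 + (-6 - 1*4) = -36 + (-6 - 4) = -36 - 10 = -46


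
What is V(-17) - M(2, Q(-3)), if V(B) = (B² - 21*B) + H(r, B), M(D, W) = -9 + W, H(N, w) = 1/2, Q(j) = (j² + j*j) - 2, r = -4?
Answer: 1279/2 ≈ 639.50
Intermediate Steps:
Q(j) = -2 + 2*j² (Q(j) = (j² + j²) - 2 = 2*j² - 2 = -2 + 2*j²)
H(N, w) = ½
V(B) = ½ + B² - 21*B (V(B) = (B² - 21*B) + ½ = ½ + B² - 21*B)
V(-17) - M(2, Q(-3)) = (½ + (-17)² - 21*(-17)) - (-9 + (-2 + 2*(-3)²)) = (½ + 289 + 357) - (-9 + (-2 + 2*9)) = 1293/2 - (-9 + (-2 + 18)) = 1293/2 - (-9 + 16) = 1293/2 - 1*7 = 1293/2 - 7 = 1279/2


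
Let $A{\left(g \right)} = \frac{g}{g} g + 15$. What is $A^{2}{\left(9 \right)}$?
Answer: $576$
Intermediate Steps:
$A{\left(g \right)} = 15 + g$ ($A{\left(g \right)} = 1 g + 15 = g + 15 = 15 + g$)
$A^{2}{\left(9 \right)} = \left(15 + 9\right)^{2} = 24^{2} = 576$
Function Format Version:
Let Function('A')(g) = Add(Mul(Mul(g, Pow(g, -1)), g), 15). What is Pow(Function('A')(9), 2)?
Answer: 576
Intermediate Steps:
Function('A')(g) = Add(15, g) (Function('A')(g) = Add(Mul(1, g), 15) = Add(g, 15) = Add(15, g))
Pow(Function('A')(9), 2) = Pow(Add(15, 9), 2) = Pow(24, 2) = 576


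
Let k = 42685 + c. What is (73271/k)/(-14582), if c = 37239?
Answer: -73271/1165451768 ≈ -6.2869e-5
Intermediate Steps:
k = 79924 (k = 42685 + 37239 = 79924)
(73271/k)/(-14582) = (73271/79924)/(-14582) = (73271*(1/79924))*(-1/14582) = (73271/79924)*(-1/14582) = -73271/1165451768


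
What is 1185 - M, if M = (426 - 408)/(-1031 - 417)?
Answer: 857949/724 ≈ 1185.0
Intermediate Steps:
M = -9/724 (M = 18/(-1448) = 18*(-1/1448) = -9/724 ≈ -0.012431)
1185 - M = 1185 - 1*(-9/724) = 1185 + 9/724 = 857949/724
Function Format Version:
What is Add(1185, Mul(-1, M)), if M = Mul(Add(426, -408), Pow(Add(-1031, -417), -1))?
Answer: Rational(857949, 724) ≈ 1185.0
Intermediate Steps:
M = Rational(-9, 724) (M = Mul(18, Pow(-1448, -1)) = Mul(18, Rational(-1, 1448)) = Rational(-9, 724) ≈ -0.012431)
Add(1185, Mul(-1, M)) = Add(1185, Mul(-1, Rational(-9, 724))) = Add(1185, Rational(9, 724)) = Rational(857949, 724)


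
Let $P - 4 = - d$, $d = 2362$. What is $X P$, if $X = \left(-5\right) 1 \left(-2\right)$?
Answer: $-23580$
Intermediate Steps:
$P = -2358$ ($P = 4 - 2362 = -2358$)
$X = 10$ ($X = \left(-5\right) \left(-2\right) = 10$)
$X P = 10 \left(-2358\right) = -23580$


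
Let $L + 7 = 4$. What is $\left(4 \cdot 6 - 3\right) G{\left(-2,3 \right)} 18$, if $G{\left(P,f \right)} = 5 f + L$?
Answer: $4536$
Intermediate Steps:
$L = -3$ ($L = -7 + 4 = -3$)
$G{\left(P,f \right)} = -3 + 5 f$ ($G{\left(P,f \right)} = 5 f - 3 = -3 + 5 f$)
$\left(4 \cdot 6 - 3\right) G{\left(-2,3 \right)} 18 = \left(4 \cdot 6 - 3\right) \left(-3 + 5 \cdot 3\right) 18 = \left(24 - 3\right) \left(-3 + 15\right) 18 = 21 \cdot 12 \cdot 18 = 252 \cdot 18 = 4536$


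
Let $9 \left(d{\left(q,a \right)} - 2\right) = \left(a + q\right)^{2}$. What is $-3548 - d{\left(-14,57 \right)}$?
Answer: $- \frac{33799}{9} \approx -3755.4$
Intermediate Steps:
$d{\left(q,a \right)} = 2 + \frac{\left(a + q\right)^{2}}{9}$
$-3548 - d{\left(-14,57 \right)} = -3548 - \left(2 + \frac{\left(57 - 14\right)^{2}}{9}\right) = -3548 - \left(2 + \frac{43^{2}}{9}\right) = -3548 - \left(2 + \frac{1}{9} \cdot 1849\right) = -3548 - \left(2 + \frac{1849}{9}\right) = -3548 - \frac{1867}{9} = - \frac{33799}{9}$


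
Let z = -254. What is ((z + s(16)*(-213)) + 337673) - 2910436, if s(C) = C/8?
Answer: -2573443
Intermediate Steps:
s(C) = C/8 (s(C) = C*(⅛) = C/8)
((z + s(16)*(-213)) + 337673) - 2910436 = ((-254 + ((⅛)*16)*(-213)) + 337673) - 2910436 = ((-254 + 2*(-213)) + 337673) - 2910436 = ((-254 - 426) + 337673) - 2910436 = (-680 + 337673) - 2910436 = 336993 - 2910436 = -2573443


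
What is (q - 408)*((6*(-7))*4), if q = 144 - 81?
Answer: 57960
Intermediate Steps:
q = 63
(q - 408)*((6*(-7))*4) = (63 - 408)*((6*(-7))*4) = -(-14490)*4 = -345*(-168) = 57960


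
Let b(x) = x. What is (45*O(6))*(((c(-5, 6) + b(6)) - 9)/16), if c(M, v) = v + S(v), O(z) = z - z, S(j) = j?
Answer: 0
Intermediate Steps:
O(z) = 0
c(M, v) = 2*v (c(M, v) = v + v = 2*v)
(45*O(6))*(((c(-5, 6) + b(6)) - 9)/16) = (45*0)*(((2*6 + 6) - 9)/16) = 0*(((12 + 6) - 9)*(1/16)) = 0*((18 - 9)*(1/16)) = 0*(9*(1/16)) = 0*(9/16) = 0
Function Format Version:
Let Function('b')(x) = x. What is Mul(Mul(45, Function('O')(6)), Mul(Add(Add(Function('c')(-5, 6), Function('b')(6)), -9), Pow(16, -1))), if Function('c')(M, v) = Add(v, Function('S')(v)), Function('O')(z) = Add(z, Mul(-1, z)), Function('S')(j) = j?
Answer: 0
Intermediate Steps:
Function('O')(z) = 0
Function('c')(M, v) = Mul(2, v) (Function('c')(M, v) = Add(v, v) = Mul(2, v))
Mul(Mul(45, Function('O')(6)), Mul(Add(Add(Function('c')(-5, 6), Function('b')(6)), -9), Pow(16, -1))) = Mul(Mul(45, 0), Mul(Add(Add(Mul(2, 6), 6), -9), Pow(16, -1))) = Mul(0, Mul(Add(Add(12, 6), -9), Rational(1, 16))) = Mul(0, Mul(Add(18, -9), Rational(1, 16))) = Mul(0, Mul(9, Rational(1, 16))) = Mul(0, Rational(9, 16)) = 0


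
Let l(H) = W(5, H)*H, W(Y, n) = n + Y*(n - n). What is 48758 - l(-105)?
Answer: 37733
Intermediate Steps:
W(Y, n) = n (W(Y, n) = n + Y*0 = n + 0 = n)
l(H) = H² (l(H) = H*H = H²)
48758 - l(-105) = 48758 - 1*(-105)² = 48758 - 1*11025 = 48758 - 11025 = 37733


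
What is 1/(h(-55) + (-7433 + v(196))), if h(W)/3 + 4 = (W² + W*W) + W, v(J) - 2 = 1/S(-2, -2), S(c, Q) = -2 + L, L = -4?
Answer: 6/63251 ≈ 9.4860e-5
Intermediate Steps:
S(c, Q) = -6 (S(c, Q) = -2 - 4 = -6)
v(J) = 11/6 (v(J) = 2 + 1/(-6) = 2 - ⅙ = 11/6)
h(W) = -12 + 3*W + 6*W² (h(W) = -12 + 3*((W² + W*W) + W) = -12 + 3*((W² + W²) + W) = -12 + 3*(2*W² + W) = -12 + 3*(W + 2*W²) = -12 + (3*W + 6*W²) = -12 + 3*W + 6*W²)
1/(h(-55) + (-7433 + v(196))) = 1/((-12 + 3*(-55) + 6*(-55)²) + (-7433 + 11/6)) = 1/((-12 - 165 + 6*3025) - 44587/6) = 1/((-12 - 165 + 18150) - 44587/6) = 1/(17973 - 44587/6) = 1/(63251/6) = 6/63251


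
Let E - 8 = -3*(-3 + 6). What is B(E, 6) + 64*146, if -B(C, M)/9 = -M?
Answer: 9398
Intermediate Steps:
E = -1 (E = 8 - 3*(-3 + 6) = 8 - 3*3 = 8 - 9 = -1)
B(C, M) = 9*M (B(C, M) = -(-9)*M = 9*M)
B(E, 6) + 64*146 = 9*6 + 64*146 = 54 + 9344 = 9398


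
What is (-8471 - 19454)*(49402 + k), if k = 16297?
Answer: -1834644575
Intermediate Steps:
(-8471 - 19454)*(49402 + k) = (-8471 - 19454)*(49402 + 16297) = -27925*65699 = -1834644575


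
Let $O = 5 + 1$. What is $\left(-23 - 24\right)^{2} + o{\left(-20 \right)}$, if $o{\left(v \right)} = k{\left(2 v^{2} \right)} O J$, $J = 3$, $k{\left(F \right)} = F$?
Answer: $16609$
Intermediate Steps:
$O = 6$
$o{\left(v \right)} = 36 v^{2}$ ($o{\left(v \right)} = 2 v^{2} \cdot 6 \cdot 3 = 12 v^{2} \cdot 3 = 36 v^{2}$)
$\left(-23 - 24\right)^{2} + o{\left(-20 \right)} = \left(-23 - 24\right)^{2} + 36 \left(-20\right)^{2} = \left(-47\right)^{2} + 36 \cdot 400 = 2209 + 14400 = 16609$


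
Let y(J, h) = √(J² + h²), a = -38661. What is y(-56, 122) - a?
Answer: 38661 + 2*√4505 ≈ 38795.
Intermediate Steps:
y(-56, 122) - a = √((-56)² + 122²) - 1*(-38661) = √(3136 + 14884) + 38661 = √18020 + 38661 = 2*√4505 + 38661 = 38661 + 2*√4505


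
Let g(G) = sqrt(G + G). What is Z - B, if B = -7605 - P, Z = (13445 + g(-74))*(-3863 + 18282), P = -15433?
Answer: 193855627 + 28838*I*sqrt(37) ≈ 1.9386e+8 + 1.7541e+5*I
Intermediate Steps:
g(G) = sqrt(2)*sqrt(G) (g(G) = sqrt(2*G) = sqrt(2)*sqrt(G))
Z = 193863455 + 28838*I*sqrt(37) (Z = (13445 + sqrt(2)*sqrt(-74))*(-3863 + 18282) = (13445 + sqrt(2)*(I*sqrt(74)))*14419 = (13445 + 2*I*sqrt(37))*14419 = 193863455 + 28838*I*sqrt(37) ≈ 1.9386e+8 + 1.7541e+5*I)
B = 7828 (B = -7605 - 1*(-15433) = -7605 + 15433 = 7828)
Z - B = (193863455 + 28838*I*sqrt(37)) - 1*7828 = (193863455 + 28838*I*sqrt(37)) - 7828 = 193855627 + 28838*I*sqrt(37)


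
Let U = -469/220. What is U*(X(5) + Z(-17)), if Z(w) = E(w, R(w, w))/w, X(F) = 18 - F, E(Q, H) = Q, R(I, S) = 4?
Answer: -3283/110 ≈ -29.845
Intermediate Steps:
U = -469/220 (U = -469*1/220 = -469/220 ≈ -2.1318)
Z(w) = 1 (Z(w) = w/w = 1)
U*(X(5) + Z(-17)) = -469*((18 - 1*5) + 1)/220 = -469*((18 - 5) + 1)/220 = -469*(13 + 1)/220 = -469/220*14 = -3283/110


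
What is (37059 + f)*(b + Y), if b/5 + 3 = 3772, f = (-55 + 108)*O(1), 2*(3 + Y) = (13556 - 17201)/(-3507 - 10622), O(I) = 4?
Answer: 19844604075751/28258 ≈ 7.0227e+8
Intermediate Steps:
Y = -81129/28258 (Y = -3 + ((13556 - 17201)/(-3507 - 10622))/2 = -3 + (-3645/(-14129))/2 = -3 + (-3645*(-1/14129))/2 = -3 + (½)*(3645/14129) = -3 + 3645/28258 = -81129/28258 ≈ -2.8710)
f = 212 (f = (-55 + 108)*4 = 53*4 = 212)
b = 18845 (b = -15 + 5*3772 = -15 + 18860 = 18845)
(37059 + f)*(b + Y) = (37059 + 212)*(18845 - 81129/28258) = 37271*(532440881/28258) = 19844604075751/28258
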